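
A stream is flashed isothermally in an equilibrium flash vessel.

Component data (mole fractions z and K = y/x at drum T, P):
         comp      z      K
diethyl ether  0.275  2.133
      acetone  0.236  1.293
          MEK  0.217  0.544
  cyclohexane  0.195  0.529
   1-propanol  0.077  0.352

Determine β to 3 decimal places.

Newton iteration, β⁰ = 0.34:
  β = 0.340: g = -0.0026, g' = -0.378 → β = 0.333
Converged at β = 0.333.

β = 0.333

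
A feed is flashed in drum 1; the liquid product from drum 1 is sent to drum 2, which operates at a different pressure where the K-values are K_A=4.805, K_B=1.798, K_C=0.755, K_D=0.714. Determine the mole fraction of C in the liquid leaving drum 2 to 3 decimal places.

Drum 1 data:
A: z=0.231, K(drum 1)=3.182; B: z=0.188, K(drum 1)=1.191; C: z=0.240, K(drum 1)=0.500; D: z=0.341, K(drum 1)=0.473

Drum 1:
Material balance + equilibrium reduce to Σ zᵢ(Kᵢ−1)/(1+ψ₁(Kᵢ−1)) = 0.
Check two-phase: ΣzᵢKᵢ = 1.240 > 1 and Σzᵢ/Kᵢ = 1.431 > 1, so g(0) = 0.240 > 0 and g(1) = -0.431 < 0.
Iterate (Newton) starting at ψ₁ = 0.5:
  ψ₁ = 0.500: g = -0.1302, g' = -0.539 → ψ₁ = 0.258
  ψ₁ = 0.258: g = 0.0108, g' = -0.662 → ψ₁ = 0.275
Converged at ψ₁ = 0.275.
Drum-1 compositions:
  A: x = 0.144, y = 0.460
  B: x = 0.179, y = 0.213
  C: x = 0.278, y = 0.139
  D: x = 0.399, y = 0.189
Drum-2 feed = drum-1 liquid: z₂ = (0.1444, 0.1786, 0.2782, 0.3987).
Drum 2:
Rachford–Rice: g(ψ₂) = Σ zᵢ(Kᵢ−1)/(1+ψ₂(Kᵢ−1)) = 0.
Feasibility: ΣzᵢKᵢ = 1.510, Σzᵢ/Kᵢ = 1.056 — both > 1, two phases present.
Iterate (Newton) starting at ψ₂ = 0.37:
  ψ₂ = 0.370: g = 0.1358, g' = -0.489 → ψ₂ = 0.647
  ψ₂ = 0.647: g = 0.0317, g' = -0.296 → ψ₂ = 0.754
  ψ₂ = 0.754: g = 0.0020, g' = -0.262 → ψ₂ = 0.762
Converged at ψ₂ = 0.762.
  A: x = 0.037, y = 0.178
  B: x = 0.111, y = 0.200
  C: x = 0.342, y = 0.258
  D: x = 0.510, y = 0.364

x_C (drum 2) = 0.342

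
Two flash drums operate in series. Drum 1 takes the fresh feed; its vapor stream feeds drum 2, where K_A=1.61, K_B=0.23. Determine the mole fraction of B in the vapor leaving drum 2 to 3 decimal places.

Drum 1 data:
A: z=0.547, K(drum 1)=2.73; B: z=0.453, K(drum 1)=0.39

Drum 1:
Rachford–Rice: g(ψ₁) = Σ zᵢ(Kᵢ−1)/(1+ψ₁(Kᵢ−1)) = 0.
g(0) = ΣzᵢKᵢ − 1 = 0.670 and g(1) = 1 − Σzᵢ/Kᵢ = -0.362, so a root lies in (0, 1).
Iterate (Newton) starting at ψ₁ = 0.5:
  ψ₁ = 0.500: g = 0.1098, g' = -0.820 → ψ₁ = 0.634
  ψ₁ = 0.634: g = 0.0007, g' = -0.821 → ψ₁ = 0.635
Converged at ψ₁ = 0.635.
Drum-1 compositions:
  A: x = 0.261, y = 0.712
  B: x = 0.739, y = 0.288
Drum-2 feed = drum-1 vapor: z₂ = (0.7117, 0.2883).
Drum 2:
Material balance + equilibrium reduce to Σ zᵢ(Kᵢ−1)/(1+ψ₂(Kᵢ−1)) = 0.
Check two-phase: ΣzᵢKᵢ = 1.212 > 1 and Σzᵢ/Kᵢ = 1.696 > 1, so g(0) = 0.212 > 0 and g(1) = -0.696 < 0.
Newton–Raphson from ψ₂ = 0.49:
  ψ₂ = 0.490: g = -0.0223, g' = -0.598 → ψ₂ = 0.453
  ψ₂ = 0.453: g = -0.0006, g' = -0.565 → ψ₂ = 0.452
Converged at ψ₂ = 0.452.
  A: x = 0.558, y = 0.898
  B: x = 0.442, y = 0.102

y_B (drum 2) = 0.102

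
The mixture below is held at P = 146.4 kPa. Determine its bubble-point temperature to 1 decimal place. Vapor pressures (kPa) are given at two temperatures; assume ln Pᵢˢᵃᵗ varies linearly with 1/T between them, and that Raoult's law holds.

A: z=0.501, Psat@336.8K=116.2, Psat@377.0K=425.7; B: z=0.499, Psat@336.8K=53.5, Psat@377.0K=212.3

T = 352.3 K

Bubble-point temperature: ΣzᵢPᵢˢᵃᵗ(T) = P. Interpolate ln Pᵢˢᵃᵗ = aᵢ + bᵢ/T.
  T = 336.8 K: ΣzᵢPᵢˢᵃᵗ = 84.91 kPa
  T = 377.0 K: ΣzᵢPᵢˢᵃᵗ = 319.21 kPa
  T = 356.9 K: ΣzᵢPᵢˢᵃᵗ = 170.86 kPa
  T = 346.9 K: ΣzᵢPᵢˢᵃᵗ = 121.88 kPa
  T = 351.9 K: ΣzᵢPᵢˢᵃᵗ = 144.65 kPa
  T = 354.4 K: ΣzᵢPᵢˢᵃᵗ = 157.31 kPa
  T = 353.1 K: ΣzᵢPᵢˢᵃᵗ = 150.62 kPa
Interpolating between 351.9 K and 353.1 K gives T ≈ 352.3 K.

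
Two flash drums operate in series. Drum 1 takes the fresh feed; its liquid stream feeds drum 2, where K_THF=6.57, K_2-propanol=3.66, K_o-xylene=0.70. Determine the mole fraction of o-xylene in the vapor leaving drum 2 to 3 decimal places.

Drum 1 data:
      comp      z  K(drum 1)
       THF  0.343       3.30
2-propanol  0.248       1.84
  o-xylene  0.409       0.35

y_o-xylene (drum 2) = 0.646

Drum 1:
Newton–Raphson from ψ₁ = 0.5:
  ψ₁ = 0.500: g = 0.1198, g' = -0.859 → ψ₁ = 0.640
  ψ₁ = 0.640: g = -0.0002, g' = -0.877 → ψ₁ = 0.639
Converged at ψ₁ = 0.639.
Drum-1 compositions:
  THF: x = 0.139, y = 0.458
  2-propanol: x = 0.161, y = 0.297
  o-xylene: x = 0.700, y = 0.245
Drum-2 feed = drum-1 liquid: z₂ = (0.1388, 0.1614, 0.6998).
Drum 2:
Newton iteration, ψ₂⁰ = 0.5:
  ψ₂ = 0.500: g = 0.1415, g' = -0.598 → ψ₂ = 0.737
  ψ₂ = 0.737: g = 0.0271, g' = -0.400 → ψ₂ = 0.804
  ψ₂ = 0.804: g = 0.0011, g' = -0.369 → ψ₂ = 0.807
Converged at ψ₂ = 0.807.
  THF: x = 0.025, y = 0.166
  2-propanol: x = 0.051, y = 0.188
  o-xylene: x = 0.923, y = 0.646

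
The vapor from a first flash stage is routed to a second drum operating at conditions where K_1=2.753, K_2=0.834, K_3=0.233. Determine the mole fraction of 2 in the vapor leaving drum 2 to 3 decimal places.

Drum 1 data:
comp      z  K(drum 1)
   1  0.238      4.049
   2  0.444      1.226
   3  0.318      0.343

y_2 (drum 2) = 0.437

Drum 1:
Newton–Raphson from ψ₁ = 0.43:
  ψ₁ = 0.430: g = 0.1143, g' = -0.700 → ψ₁ = 0.593
  ψ₁ = 0.593: g = 0.0044, g' = -0.667 → ψ₁ = 0.600
Converged at ψ₁ = 0.600.
Drum-1 compositions:
  1: x = 0.084, y = 0.341
  2: x = 0.391, y = 0.479
  3: x = 0.525, y = 0.180
Drum-2 feed = drum-1 vapor: z₂ = (0.3406, 0.4794, 0.1800).
Drum 2:
Newton–Raphson from ψ₂ = 0.5:
  ψ₂ = 0.500: g = 0.0074, g' = -0.592 → ψ₂ = 0.513
Converged at ψ₂ = 0.513.
  1: x = 0.179, y = 0.494
  2: x = 0.524, y = 0.437
  3: x = 0.297, y = 0.069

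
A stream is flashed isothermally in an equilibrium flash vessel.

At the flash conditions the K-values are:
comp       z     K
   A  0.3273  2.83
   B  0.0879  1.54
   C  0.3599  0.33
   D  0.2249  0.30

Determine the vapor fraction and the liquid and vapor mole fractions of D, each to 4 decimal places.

Let ψ = V/F and solve Σ zᵢ(Kᵢ−1)/(1+ψ(Kᵢ−1)) = 0.
g(0) = ΣzᵢKᵢ − 1 = 0.2479 and g(1) = 1 − Σzᵢ/Kᵢ = -1.0130, so a root lies in (0, 1).
Newton–Raphson from ψ = 0.5:
  ψ = 0.5000: g = -0.25466, g' = -0.9409 → ψ = 0.2294
  ψ = 0.2294: g = -0.00834, g' = -0.9460 → ψ = 0.2205
  ψ = 0.2205: g = 0.00003, g' = -0.9534 → ψ = 0.2206
Converged at ψ = 0.2206.
Compositions from xᵢ = zᵢ/(1+ψ(Kᵢ−1)), yᵢ = Kᵢxᵢ:
  A: x = 0.2332, y = 0.6599
  B: x = 0.0785, y = 0.1210
  C: x = 0.4223, y = 0.1394
  D: x = 0.2660, y = 0.0798

ψ = 0.2206, x_D = 0.2660, y_D = 0.0798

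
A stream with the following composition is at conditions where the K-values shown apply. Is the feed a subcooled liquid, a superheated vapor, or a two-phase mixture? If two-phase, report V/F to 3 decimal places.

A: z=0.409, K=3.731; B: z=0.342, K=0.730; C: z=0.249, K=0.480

two-phase, V/F = 0.821

ΣzᵢKᵢ = 1.895; Σzᵢ/Kᵢ = 1.097.
Both exceed 1, so a two-phase solution exists.
Newton iteration, ψ⁰ = 0.64:
  ψ = 0.640: g = 0.1008, g' = -0.592 → ψ = 0.810
  ψ = 0.810: g = 0.0057, g' = -0.537 → ψ = 0.821
Converged at ψ = 0.821.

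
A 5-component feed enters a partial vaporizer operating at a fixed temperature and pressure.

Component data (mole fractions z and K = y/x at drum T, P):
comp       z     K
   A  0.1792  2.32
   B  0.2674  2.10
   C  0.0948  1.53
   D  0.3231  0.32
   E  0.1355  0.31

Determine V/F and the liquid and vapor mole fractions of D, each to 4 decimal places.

Newton iteration, V/F⁰ = 0.5:
  V/F = 0.5000: g = -0.10365, g' = -0.7580 → V/F = 0.3633
  V/F = 0.3633: g = -0.00437, g' = -0.7049 → V/F = 0.3571
Converged at V/F = 0.3570.
Compositions from xᵢ = zᵢ/(1+V/F(Kᵢ−1)), yᵢ = Kᵢxᵢ:
  A: x = 0.1218, y = 0.2826
  B: x = 0.1920, y = 0.4032
  C: x = 0.0797, y = 0.1220
  D: x = 0.4267, y = 0.1365
  E: x = 0.1798, y = 0.0557

V/F = 0.3570, x_D = 0.4267, y_D = 0.1365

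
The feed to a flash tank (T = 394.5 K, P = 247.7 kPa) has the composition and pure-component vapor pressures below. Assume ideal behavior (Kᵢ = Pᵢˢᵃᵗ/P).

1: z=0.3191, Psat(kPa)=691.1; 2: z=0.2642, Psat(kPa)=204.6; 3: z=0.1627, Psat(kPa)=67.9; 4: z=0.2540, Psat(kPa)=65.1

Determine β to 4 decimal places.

β = 0.2176

Raoult's law: Kᵢ = Pᵢˢᵃᵗ/P = Pᵢˢᵃᵗ/247.7.
  K_1 = 691.1/247.7 = 2.790069, K_2 = 204.6/247.7 = 0.825999, K_3 = 67.9/247.7 = 0.274122, K_4 = 65.1/247.7 = 0.262818
Newton–Raphson from β = 0.51:
  β = 0.5100: g = -0.23942, g' = -0.8596 → β = 0.2315
  β = 0.2315: g = -0.01177, g' = -0.8443 → β = 0.2176
Converged at β = 0.2176.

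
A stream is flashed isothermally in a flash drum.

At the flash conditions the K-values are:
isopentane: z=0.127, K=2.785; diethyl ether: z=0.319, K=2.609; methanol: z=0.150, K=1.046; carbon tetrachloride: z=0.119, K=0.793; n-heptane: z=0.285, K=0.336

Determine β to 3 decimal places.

β = 0.652

Material balance + equilibrium reduce to Σ zᵢ(Kᵢ−1)/(1+β(Kᵢ−1)) = 0.
Check two-phase: ΣzᵢKᵢ = 1.533 > 1 and Σzᵢ/Kᵢ = 1.310 > 1, so g(0) = 0.533 > 0 and g(1) = -0.310 < 0.
Iterate (Newton) starting at β = 0.5:
  β = 0.500: g = 0.1002, g' = -0.655 → β = 0.653
  β = 0.653: g = -0.0009, g' = -0.681 → β = 0.652
Converged at β = 0.652.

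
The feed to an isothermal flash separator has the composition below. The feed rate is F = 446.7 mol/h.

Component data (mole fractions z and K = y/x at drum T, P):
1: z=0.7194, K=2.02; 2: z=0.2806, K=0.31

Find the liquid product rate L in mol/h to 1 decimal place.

Let β = V/F and solve Σ zᵢ(Kᵢ−1)/(1+β(Kᵢ−1)) = 0.
Check two-phase: ΣzᵢKᵢ = 1.5402 > 1 and Σzᵢ/Kᵢ = 1.2613 > 1, so g(0) = 0.5402 > 0 and g(1) = -0.2613 < 0.
Binary case is linear: z₁(K₁−1)(1+β(K₂−1)) + z₂(K₂−1)(1+β(K₁−1)) = 0
⇒ β = [z₁(K₁−1)+z₂(K₂−1)] / [−(K₁−1)(K₂−1)] = 0.54017/0.70380 = 0.7675
Then V = β·F = 0.7675·446.7 = 342.8 mol/h and L = F − V = 103.9 mol/h.

L = 103.9 mol/h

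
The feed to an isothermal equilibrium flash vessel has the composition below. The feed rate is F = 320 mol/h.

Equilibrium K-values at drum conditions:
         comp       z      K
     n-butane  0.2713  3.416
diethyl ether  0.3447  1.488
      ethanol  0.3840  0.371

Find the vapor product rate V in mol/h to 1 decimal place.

V = 196.4 mol/h

Material balance + equilibrium reduce to Σ zᵢ(Kᵢ−1)/(1+β(Kᵢ−1)) = 0.
Feasibility: ΣzᵢKᵢ = 1.5821, Σzᵢ/Kᵢ = 1.3461 — both > 1, two phases present.
Newton–Raphson from β = 0.3:
  β = 0.3000: g = 0.22904, g' = -0.8256 → β = 0.5774
  β = 0.5774: g = 0.02561, g' = -0.7007 → β = 0.6140
  β = 0.6140: g = -0.00013, g' = -0.7086 → β = 0.6138
Converged at β = 0.6138.
Then V = β·F = 0.6138·320 = 196.4 mol/h and L = F − V = 123.6 mol/h.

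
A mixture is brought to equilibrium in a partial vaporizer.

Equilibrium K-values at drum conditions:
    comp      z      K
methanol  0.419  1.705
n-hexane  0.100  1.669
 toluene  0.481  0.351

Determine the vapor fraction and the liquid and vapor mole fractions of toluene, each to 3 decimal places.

Let ψ = V/F and solve Σ zᵢ(Kᵢ−1)/(1+ψ(Kᵢ−1)) = 0.
Feasibility: ΣzᵢKᵢ = 1.050, Σzᵢ/Kᵢ = 1.676 — both > 1, two phases present.
Newton–Raphson from ψ = 0.58:
  ψ = 0.580: g = -0.2427, g' = -0.649 → ψ = 0.206
  ψ = 0.206: g = -0.0436, g' = -0.463 → ψ = 0.112
  ψ = 0.112: g = -0.0006, g' = -0.453 → ψ = 0.111
Converged at ψ = 0.111.
Compositions from xᵢ = zᵢ/(1+ψ(Kᵢ−1)), yᵢ = Kᵢxᵢ:
  methanol: x = 0.389, y = 0.663
  n-hexane: x = 0.093, y = 0.155
  toluene: x = 0.518, y = 0.182

ψ = 0.111, x_toluene = 0.518, y_toluene = 0.182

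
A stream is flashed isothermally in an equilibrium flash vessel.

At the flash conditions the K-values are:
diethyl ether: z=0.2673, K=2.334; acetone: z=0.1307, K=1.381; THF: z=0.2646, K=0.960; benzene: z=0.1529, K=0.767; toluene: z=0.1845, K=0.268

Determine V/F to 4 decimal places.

Newton–Raphson from V/F = 0.31:
  V/F = 0.3100: g = 0.07298, g' = -0.4287 → V/F = 0.4802
  V/F = 0.4802: g = 0.00027, g' = -0.4363 → V/F = 0.4808
Converged at V/F = 0.4808.

V/F = 0.4808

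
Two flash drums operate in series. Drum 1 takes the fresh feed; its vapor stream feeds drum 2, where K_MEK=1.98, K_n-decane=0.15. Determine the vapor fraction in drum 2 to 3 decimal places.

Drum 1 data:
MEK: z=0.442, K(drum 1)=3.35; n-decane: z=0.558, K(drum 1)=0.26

V/F (drum 2) = 0.742

Drum 1:
Let ψ₁ = V/F and solve Σ zᵢ(Kᵢ−1)/(1+ψ₁(Kᵢ−1)) = 0.
g(0) = ΣzᵢKᵢ − 1 = 0.626 and g(1) = 1 − Σzᵢ/Kᵢ = -1.278, so a root lies in (0, 1).
Binary case is linear: z₁(K₁−1)(1+ψ₁(K₂−1)) + z₂(K₂−1)(1+ψ₁(K₁−1)) = 0
⇒ ψ₁ = [z₁(K₁−1)+z₂(K₂−1)] / [−(K₁−1)(K₂−1)] = 0.6258/1.7390 = 0.360
Drum-1 compositions:
  MEK: x = 0.239, y = 0.802
  n-decane: x = 0.761, y = 0.198
Drum-2 feed = drum-1 vapor: z₂ = (0.8023, 0.1977).
Drum 2:
Rachford–Rice: g(ψ₂) = Σ zᵢ(Kᵢ−1)/(1+ψ₂(Kᵢ−1)) = 0.
Check two-phase: ΣzᵢKᵢ = 1.618 > 1 and Σzᵢ/Kᵢ = 1.723 > 1, so g(0) = 0.618 > 0 and g(1) = -0.723 < 0.
Binary case is linear: z₁(K₁−1)(1+ψ₂(K₂−1)) + z₂(K₂−1)(1+ψ₂(K₁−1)) = 0
⇒ ψ₂ = [z₁(K₁−1)+z₂(K₂−1)] / [−(K₁−1)(K₂−1)] = 0.6181/0.8330 = 0.742
  MEK: x = 0.464, y = 0.920
  n-decane: x = 0.536, y = 0.080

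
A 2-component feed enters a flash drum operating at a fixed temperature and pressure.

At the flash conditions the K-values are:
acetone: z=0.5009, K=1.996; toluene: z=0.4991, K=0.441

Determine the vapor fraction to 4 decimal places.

ψ = 0.3950

Rachford–Rice: g(ψ) = Σ zᵢ(Kᵢ−1)/(1+ψ(Kᵢ−1)) = 0.
Check two-phase: ΣzᵢKᵢ = 1.2199 > 1 and Σzᵢ/Kᵢ = 1.3827 > 1, so g(0) = 0.2199 > 0 and g(1) = -0.3827 < 0.
Binary case is linear: z₁(K₁−1)(1+ψ(K₂−1)) + z₂(K₂−1)(1+ψ(K₁−1)) = 0
⇒ ψ = [z₁(K₁−1)+z₂(K₂−1)] / [−(K₁−1)(K₂−1)] = 0.21990/0.55676 = 0.3950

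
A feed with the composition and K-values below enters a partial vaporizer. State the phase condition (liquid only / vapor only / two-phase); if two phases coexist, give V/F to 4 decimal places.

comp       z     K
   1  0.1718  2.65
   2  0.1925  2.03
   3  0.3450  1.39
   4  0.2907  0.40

two-phase, V/F = 0.7965

ΣzᵢKᵢ = 1.4419; Σzᵢ/Kᵢ = 1.1346.
Both exceed 1, so a two-phase solution exists.
Rachford–Rice: g(ψ) = Σ zᵢ(Kᵢ−1)/(1+ψ(Kᵢ−1)) = 0.
Newton–Raphson from ψ = 0.5:
  ψ = 0.5000: g = 0.14962, g' = -0.4797 → ψ = 0.8119
  ψ = 0.8119: g = -0.00876, g' = -0.5742 → ψ = 0.7966
  ψ = 0.7966: g = -0.00008, g' = -0.5635 → ψ = 0.7965
Converged at ψ = 0.7965.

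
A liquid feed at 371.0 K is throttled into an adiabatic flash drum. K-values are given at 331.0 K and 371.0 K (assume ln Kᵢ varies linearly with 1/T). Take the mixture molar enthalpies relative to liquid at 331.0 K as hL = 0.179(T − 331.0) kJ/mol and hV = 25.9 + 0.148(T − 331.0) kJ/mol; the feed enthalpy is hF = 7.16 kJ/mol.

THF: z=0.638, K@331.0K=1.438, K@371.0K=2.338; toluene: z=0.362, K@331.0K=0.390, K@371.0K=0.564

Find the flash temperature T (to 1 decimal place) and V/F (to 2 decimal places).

T = 332.2 K, V/F = 0.27

Adiabatic flash: solve Rachford–Rice at each trial T, then check hF = ψ·hV(T) + (1−ψ)·hL(T).
  T = 331.0 K: K = (1.438, 0.390), RR gives ψ = 0.219, H_out = 5.683 kJ/mol
  T = 371.0 K: K = (2.338, 0.564), RR gives ψ = 1.000, H_out = 31.820 kJ/mol
  T = 351.0 K: K = (1.859, 0.474), RR gives ψ = 0.791, H_out = 23.589 kJ/mol
  T = 341.0 K: K = (1.641, 0.431), RR gives ψ = 0.557, H_out = 16.045 kJ/mol
  T = 336.0 K: K = (1.538, 0.410), RR gives ψ = 0.409, H_out = 11.422 kJ/mol
  T = 333.5 K: K = (1.487, 0.400), RR gives ψ = 0.321, H_out = 8.734 kJ/mol
  T = 332.2 K: K = (1.462, 0.395), RR gives ψ = 0.270, H_out = 7.200 kJ/mol
Linear interpolation between T = 331.0 (H_out = 5.683) and T = 332.2 (H_out = 7.200) on hF = 7.16 gives T ≈ 332.2 K, at which ψ = 0.27.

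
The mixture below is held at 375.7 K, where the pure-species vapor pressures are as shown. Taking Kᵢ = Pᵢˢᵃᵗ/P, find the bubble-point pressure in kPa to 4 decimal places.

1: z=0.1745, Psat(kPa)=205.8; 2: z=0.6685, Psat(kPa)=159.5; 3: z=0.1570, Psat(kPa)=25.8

Pbub = 146.5884 kPa

At the bubble point ψ → 0, so ΣzᵢKᵢ = 1 with Kᵢ = Pᵢˢᵃᵗ/P ⇒ P = ΣzᵢPᵢˢᵃᵗ.
P = 0.1745·205.8 + 0.6685·159.5 + 0.1570·25.8 = 146.5884 kPa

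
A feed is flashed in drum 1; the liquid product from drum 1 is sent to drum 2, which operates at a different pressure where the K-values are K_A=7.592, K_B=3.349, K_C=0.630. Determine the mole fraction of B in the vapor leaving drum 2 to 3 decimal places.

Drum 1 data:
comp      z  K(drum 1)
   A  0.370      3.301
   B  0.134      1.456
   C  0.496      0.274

y_B (drum 2) = 0.148

Drum 1:
Let ψ₁ = V/F and solve Σ zᵢ(Kᵢ−1)/(1+ψ₁(Kᵢ−1)) = 0.
Feasibility: ΣzᵢKᵢ = 1.552, Σzᵢ/Kᵢ = 2.014 — both > 1, two phases present.
Newton–Raphson from ψ₁ = 0.5:
  ψ₁ = 0.500: g = -0.1196, g' = -1.086 → ψ₁ = 0.390
  ψ₁ = 0.390: g = -0.0016, g' = -1.073 → ψ₁ = 0.388
Converged at ψ₁ = 0.388.
Drum-1 compositions:
  A: x = 0.195, y = 0.645
  B: x = 0.114, y = 0.166
  C: x = 0.691, y = 0.189
Drum-2 feed = drum-1 liquid: z₂ = (0.1954, 0.1138, 0.6908).
Drum 2:
Newton iteration, ψ₂⁰ = 0.48:
  ψ₂ = 0.480: g = 0.1242, g' = -0.768 → ψ₂ = 0.642
  ψ₂ = 0.642: g = 0.0178, g' = -0.573 → ψ₂ = 0.673
Converged at ψ₂ = 0.673.
  A: x = 0.036, y = 0.273
  B: x = 0.044, y = 0.148
  C: x = 0.920, y = 0.580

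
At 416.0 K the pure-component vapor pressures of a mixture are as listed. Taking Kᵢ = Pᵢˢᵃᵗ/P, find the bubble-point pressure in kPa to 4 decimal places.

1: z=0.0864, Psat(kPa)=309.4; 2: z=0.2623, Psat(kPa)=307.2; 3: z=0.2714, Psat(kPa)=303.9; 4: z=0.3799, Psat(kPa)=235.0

At the bubble point ψ → 0, so ΣzᵢKᵢ = 1 with Kᵢ = Pᵢˢᵃᵗ/P ⇒ P = ΣzᵢPᵢˢᵃᵗ.
P = 0.0864·309.4 + 0.2623·307.2 + 0.2714·303.9 + 0.3799·235.0 = 279.0657 kPa

Pbub = 279.0657 kPa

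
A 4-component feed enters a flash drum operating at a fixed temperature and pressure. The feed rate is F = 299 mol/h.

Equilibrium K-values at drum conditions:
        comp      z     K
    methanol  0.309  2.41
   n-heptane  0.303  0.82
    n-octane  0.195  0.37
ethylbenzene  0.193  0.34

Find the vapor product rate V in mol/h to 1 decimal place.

Newton–Raphson from β = 0.5:
  β = 0.500: g = -0.1739, g' = -0.575 → β = 0.198
  β = 0.198: g = -0.0027, g' = -0.598 → β = 0.193
Converged at β = 0.193.
Then V = β·F = 0.1933·299 = 57.8 mol/h and L = F − V = 241.2 mol/h.

V = 57.8 mol/h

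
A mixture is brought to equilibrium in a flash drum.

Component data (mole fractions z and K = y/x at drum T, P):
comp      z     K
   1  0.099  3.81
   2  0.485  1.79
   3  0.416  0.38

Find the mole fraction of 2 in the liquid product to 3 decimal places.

Material balance + equilibrium reduce to Σ zᵢ(Kᵢ−1)/(1+β(Kᵢ−1)) = 0.
g(0) = ΣzᵢKᵢ − 1 = 0.403 and g(1) = 1 − Σzᵢ/Kᵢ = -0.392, so a root lies in (0, 1).
Newton iteration, β⁰ = 0.5:
  β = 0.500: g = 0.0165, g' = -0.627 → β = 0.526
Converged at β = 0.526.
Compositions from xᵢ = zᵢ/(1+β(Kᵢ−1)), yᵢ = Kᵢxᵢ:
  1: x = 0.040, y = 0.152
  2: x = 0.343, y = 0.613
  3: x = 0.617, y = 0.235

x_2 = 0.343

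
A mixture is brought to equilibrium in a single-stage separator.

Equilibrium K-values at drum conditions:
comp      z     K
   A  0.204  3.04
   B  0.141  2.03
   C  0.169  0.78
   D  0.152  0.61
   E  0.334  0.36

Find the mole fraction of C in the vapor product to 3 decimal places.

Rachford–Rice: g(V/F) = Σ zᵢ(Kᵢ−1)/(1+V/F(Kᵢ−1)) = 0.
Feasibility: ΣzᵢKᵢ = 1.251, Σzᵢ/Kᵢ = 1.530 — both > 1, two phases present.
Newton iteration, V/F⁰ = 0.5:
  V/F = 0.500: g = -0.1279, g' = -0.615 → V/F = 0.292
  V/F = 0.292: g = 0.0029, g' = -0.667 → V/F = 0.296
Converged at V/F = 0.296.
Compositions from xᵢ = zᵢ/(1+V/F(Kᵢ−1)), yᵢ = Kᵢxᵢ:
  A: x = 0.127, y = 0.386
  B: x = 0.108, y = 0.219
  C: x = 0.181, y = 0.141
  D: x = 0.172, y = 0.105
  E: x = 0.412, y = 0.148

y_C = 0.141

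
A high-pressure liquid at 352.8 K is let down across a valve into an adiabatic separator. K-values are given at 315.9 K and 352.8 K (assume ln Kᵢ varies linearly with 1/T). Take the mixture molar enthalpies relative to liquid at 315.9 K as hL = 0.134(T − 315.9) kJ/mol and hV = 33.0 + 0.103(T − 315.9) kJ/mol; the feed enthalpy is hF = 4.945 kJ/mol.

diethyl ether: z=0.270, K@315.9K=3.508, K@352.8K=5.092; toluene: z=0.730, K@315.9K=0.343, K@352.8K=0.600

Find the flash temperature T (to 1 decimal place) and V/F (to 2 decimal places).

Adiabatic flash: solve Rachford–Rice at each trial T, then check hF = ψ·hV(T) + (1−ψ)·hL(T).
  T = 315.9 K: K = (3.508, 0.343), RR gives ψ = 0.120, H_out = 3.956 kJ/mol
  T = 352.8 K: K = (5.092, 0.600), RR gives ψ = 0.497, H_out = 20.764 kJ/mol
  T = 334.4 K: K = (4.272, 0.461), RR gives ψ = 0.278, H_out = 11.490 kJ/mol
  T = 325.1 K: K = (3.880, 0.399), RR gives ψ = 0.196, H_out = 7.639 kJ/mol
  T = 320.5 K: K = (3.692, 0.370), RR gives ψ = 0.158, H_out = 5.796 kJ/mol
  T = 318.2 K: K = (3.600, 0.357), RR gives ψ = 0.139, H_out = 4.878 kJ/mol
Linear interpolation between T = 318.2 (H_out = 4.878) and T = 320.5 (H_out = 5.796) on hF = 4.945 gives T ≈ 318.4 K, at which ψ = 0.14.

T = 318.4 K, V/F = 0.14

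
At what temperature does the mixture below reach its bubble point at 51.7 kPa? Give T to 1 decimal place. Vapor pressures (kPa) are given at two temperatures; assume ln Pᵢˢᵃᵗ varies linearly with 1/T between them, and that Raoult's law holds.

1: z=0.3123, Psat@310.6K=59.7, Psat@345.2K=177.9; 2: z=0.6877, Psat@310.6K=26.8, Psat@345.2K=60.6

Bubble-point temperature: ΣzᵢPᵢˢᵃᵗ(T) = P. Interpolate ln Pᵢˢᵃᵗ = aᵢ + bᵢ/T.
  T = 310.6 K: ΣzᵢPᵢˢᵃᵗ = 37.07 kPa
  T = 345.2 K: ΣzᵢPᵢˢᵃᵗ = 97.23 kPa
  T = 327.9 K: ΣzᵢPᵢˢᵃᵗ = 61.44 kPa
  T = 319.2 K: ΣzᵢPᵢˢᵃᵗ = 47.95 kPa
  T = 323.5 K: ΣzᵢPᵢˢᵃᵗ = 54.29 kPa
  T = 321.4 K: ΣzᵢPᵢˢᵃᵗ = 51.11 kPa
Interpolating between 321.4 K and 323.5 K gives T ≈ 321.8 K.

T = 321.8 K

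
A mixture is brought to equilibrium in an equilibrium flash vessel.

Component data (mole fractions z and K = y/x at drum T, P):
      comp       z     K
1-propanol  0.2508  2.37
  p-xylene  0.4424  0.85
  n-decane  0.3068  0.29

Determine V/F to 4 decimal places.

Rachford–Rice: g(V/F) = Σ zᵢ(Kᵢ−1)/(1+V/F(Kᵢ−1)) = 0.
g(0) = ΣzᵢKᵢ − 1 = 0.0594 and g(1) = 1 − Σzᵢ/Kᵢ = -0.6842, so a root lies in (0, 1).
Iterate (Newton) starting at V/F = 0.57:
  V/F = 0.5700: g = -0.24554, g' = -0.5967 → V/F = 0.1585
  V/F = 0.1585: g = -0.03114, g' = -0.5246 → V/F = 0.0992
  V/F = 0.0992: g = 0.00082, g' = -0.5541 → V/F = 0.1006
Converged at V/F = 0.1006.

V/F = 0.1006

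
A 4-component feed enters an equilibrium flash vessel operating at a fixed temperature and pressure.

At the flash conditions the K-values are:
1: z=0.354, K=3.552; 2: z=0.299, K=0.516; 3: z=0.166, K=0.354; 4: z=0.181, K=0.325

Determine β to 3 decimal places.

Rachford–Rice: g(β) = Σ zᵢ(Kᵢ−1)/(1+β(Kᵢ−1)) = 0.
Check two-phase: ΣzᵢKᵢ = 1.529 > 1 and Σzᵢ/Kᵢ = 1.705 > 1, so g(0) = 0.529 > 0 and g(1) = -0.705 < 0.
Newton–Raphson from β = 0.5:
  β = 0.500: g = -0.1368, g' = -0.906 → β = 0.349
  β = 0.349: g = 0.0054, g' = -1.003 → β = 0.354
Converged at β = 0.354.

β = 0.354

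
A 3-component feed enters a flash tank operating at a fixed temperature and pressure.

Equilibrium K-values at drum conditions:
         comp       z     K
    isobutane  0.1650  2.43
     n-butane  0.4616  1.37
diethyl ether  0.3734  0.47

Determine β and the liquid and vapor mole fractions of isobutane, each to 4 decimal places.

β = 0.5351, x_isobutane = 0.0935, y_isobutane = 0.2271

Material balance + equilibrium reduce to Σ zᵢ(Kᵢ−1)/(1+β(Kᵢ−1)) = 0.
Check two-phase: ΣzᵢKᵢ = 1.2088 > 1 and Σzᵢ/Kᵢ = 1.1993 > 1, so g(0) = 0.2088 > 0 and g(1) = -0.1993 < 0.
Iterate (Newton) starting at β = 0.31:
  β = 0.3100: g = 0.07989, g' = -0.3630 → β = 0.5301
  β = 0.5301: g = 0.00178, g' = -0.3562 → β = 0.5351
Converged at β = 0.5351.
Compositions from xᵢ = zᵢ/(1+β(Kᵢ−1)), yᵢ = Kᵢxᵢ:
  isobutane: x = 0.0935, y = 0.2271
  n-butane: x = 0.3853, y = 0.5279
  diethyl ether: x = 0.5212, y = 0.2450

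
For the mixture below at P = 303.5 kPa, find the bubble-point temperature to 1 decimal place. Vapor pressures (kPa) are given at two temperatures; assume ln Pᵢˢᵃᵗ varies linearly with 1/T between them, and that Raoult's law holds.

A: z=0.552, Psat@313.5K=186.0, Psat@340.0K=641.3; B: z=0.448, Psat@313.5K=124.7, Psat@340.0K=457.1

Bubble-point temperature: ΣzᵢPᵢˢᵃᵗ(T) = P. Interpolate ln Pᵢˢᵃᵗ = aᵢ + bᵢ/T.
  T = 313.5 K: ΣzᵢPᵢˢᵃᵗ = 158.54 kPa
  T = 340.0 K: ΣzᵢPᵢˢᵃᵗ = 558.78 kPa
  T = 326.8 K: ΣzᵢPᵢˢᵃᵗ = 306.03 kPa
  T = 320.1 K: ΣzᵢPᵢˢᵃᵗ = 221.22 kPa
  T = 323.5 K: ΣzᵢPᵢˢᵃᵗ = 261.26 kPa
  T = 325.1 K: ΣzᵢPᵢˢᵃᵗ = 282.20 kPa
Interpolating between 325.1 K and 326.8 K gives T ≈ 326.6 K.

T = 326.6 K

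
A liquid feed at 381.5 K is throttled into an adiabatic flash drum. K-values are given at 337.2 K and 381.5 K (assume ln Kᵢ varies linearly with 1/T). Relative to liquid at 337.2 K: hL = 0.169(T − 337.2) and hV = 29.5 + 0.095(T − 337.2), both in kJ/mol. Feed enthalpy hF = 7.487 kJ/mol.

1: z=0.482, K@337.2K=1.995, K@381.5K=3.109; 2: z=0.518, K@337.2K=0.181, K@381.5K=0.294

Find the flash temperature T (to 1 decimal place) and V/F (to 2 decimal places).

Adiabatic flash: solve Rachford–Rice at each trial T, then check hF = ψ·hV(T) + (1−ψ)·hL(T).
  T = 337.2 K: K = (1.995, 0.181), RR gives ψ = 0.068, H_out = 2.004 kJ/mol
  T = 381.5 K: K = (3.109, 0.294), RR gives ψ = 0.437, H_out = 18.948 kJ/mol
  T = 359.4 K: K = (2.526, 0.234), RR gives ψ = 0.290, H_out = 11.831 kJ/mol
  T = 348.3 K: K = (2.253, 0.207), RR gives ψ = 0.194, H_out = 7.449 kJ/mol
  T = 353.9 K: K = (2.389, 0.220), RR gives ψ = 0.245, H_out = 9.758 kJ/mol
  T = 351.1 K: K = (2.321, 0.214), RR gives ψ = 0.221, H_out = 8.632 kJ/mol
  T = 349.7 K: K = (2.287, 0.210), RR gives ψ = 0.208, H_out = 8.049 kJ/mol
Linear interpolation between T = 348.3 (H_out = 7.449) and T = 349.7 (H_out = 8.049) on hF = 7.487 gives T ≈ 348.4 K, at which ψ = 0.20.

T = 348.4 K, V/F = 0.20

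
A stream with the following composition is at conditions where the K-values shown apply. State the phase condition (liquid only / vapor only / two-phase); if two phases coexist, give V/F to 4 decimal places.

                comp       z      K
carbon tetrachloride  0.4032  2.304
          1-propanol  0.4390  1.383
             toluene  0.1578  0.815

ΣzᵢKᵢ = 1.6647; Σzᵢ/Kᵢ = 0.6860.
Since Σzᵢ/Kᵢ < 1 the mixture is above its dew point — single vapor phase.

vapor only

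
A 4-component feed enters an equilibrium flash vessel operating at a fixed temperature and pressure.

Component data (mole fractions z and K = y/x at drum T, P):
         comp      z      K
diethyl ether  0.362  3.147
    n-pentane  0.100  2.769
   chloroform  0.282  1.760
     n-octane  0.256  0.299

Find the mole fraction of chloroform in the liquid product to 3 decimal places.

x_chloroform = 0.169

Newton–Raphson from β = 0.5:
  β = 0.500: g = 0.3477, g' = -0.860 → β = 0.904
  β = 0.904: g = -0.0309, g' = -1.235 → β = 0.879
  β = 0.879: g = -0.0010, g' = -1.161 → β = 0.878
Converged at β = 0.878.
Compositions from xᵢ = zᵢ/(1+β(Kᵢ−1)), yᵢ = Kᵢxᵢ:
  diethyl ether: x = 0.125, y = 0.395
  n-pentane: x = 0.039, y = 0.108
  chloroform: x = 0.169, y = 0.298
  n-octane: x = 0.666, y = 0.199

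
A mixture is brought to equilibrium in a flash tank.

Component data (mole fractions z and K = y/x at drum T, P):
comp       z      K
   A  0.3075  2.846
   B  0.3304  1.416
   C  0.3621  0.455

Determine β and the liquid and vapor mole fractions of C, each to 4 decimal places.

Newton iteration, β⁰ = 0.47:
  β = 0.4700: g = 0.15361, g' = -0.5348 → β = 0.7572
  β = 0.7572: g = 0.00524, g' = -0.5271 → β = 0.7672
  β = 0.7672: g = -0.00001, g' = -0.5300 → β = 0.7671
Converged at β = 0.7671.
Compositions from xᵢ = zᵢ/(1+β(Kᵢ−1)), yᵢ = Kᵢxᵢ:
  A: x = 0.1273, y = 0.3622
  B: x = 0.2505, y = 0.3547
  C: x = 0.6223, y = 0.2831

β = 0.7671, x_C = 0.6223, y_C = 0.2831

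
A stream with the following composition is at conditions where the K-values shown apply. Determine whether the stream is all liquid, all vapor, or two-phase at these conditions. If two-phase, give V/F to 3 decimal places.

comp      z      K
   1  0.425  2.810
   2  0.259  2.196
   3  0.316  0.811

all vapor

ΣzᵢKᵢ = 2.019; Σzᵢ/Kᵢ = 0.659.
Since Σzᵢ/Kᵢ < 1 the mixture is above its dew point — single vapor phase.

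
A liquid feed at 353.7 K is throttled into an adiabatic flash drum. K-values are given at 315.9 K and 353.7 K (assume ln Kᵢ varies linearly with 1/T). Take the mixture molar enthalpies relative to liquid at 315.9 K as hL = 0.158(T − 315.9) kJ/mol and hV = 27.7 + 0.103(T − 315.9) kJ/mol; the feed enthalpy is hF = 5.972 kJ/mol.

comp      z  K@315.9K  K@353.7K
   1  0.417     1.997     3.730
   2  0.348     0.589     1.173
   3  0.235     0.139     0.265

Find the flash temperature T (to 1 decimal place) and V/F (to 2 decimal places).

T = 319.1 K, V/F = 0.20

Adiabatic flash: solve Rachford–Rice at each trial T, then check hF = ψ·hV(T) + (1−ψ)·hL(T).
  T = 315.9 K: K = (1.997, 0.589, 0.139), RR gives ψ = 0.112, H_out = 3.108 kJ/mol
  T = 353.7 K: K = (3.730, 1.173, 0.265), RR gives ψ = 0.792, H_out = 26.255 kJ/mol
  T = 334.8 K: K = (2.778, 0.848, 0.195), RR gives ψ = 0.523, H_out = 16.932 kJ/mol
  T = 325.4 K: K = (2.369, 0.711, 0.166), RR gives ψ = 0.346, H_out = 10.903 kJ/mol
  T = 320.6 K: K = (2.176, 0.647, 0.152), RR gives ψ = 0.237, H_out = 7.249 kJ/mol
  T = 318.2 K: K = (2.083, 0.617, 0.145), RR gives ψ = 0.176, H_out = 5.218 kJ/mol
Linear interpolation between T = 318.2 (H_out = 5.218) and T = 320.6 (H_out = 7.249) on hF = 5.972 gives T ≈ 319.1 K, at which ψ = 0.20.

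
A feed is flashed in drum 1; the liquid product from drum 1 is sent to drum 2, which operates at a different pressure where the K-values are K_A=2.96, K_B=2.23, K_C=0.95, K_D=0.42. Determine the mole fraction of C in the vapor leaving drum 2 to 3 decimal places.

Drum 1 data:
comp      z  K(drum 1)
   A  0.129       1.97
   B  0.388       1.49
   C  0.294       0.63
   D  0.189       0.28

Drum 1:
Newton iteration, ψ₁⁰ = 0.5:
  ψ₁ = 0.500: g = -0.1091, g' = -0.415 → ψ₁ = 0.237
  ψ₁ = 0.237: g = -0.0112, g' = -0.346 → ψ₁ = 0.205
  ψ₁ = 0.205: g = -0.0000, g' = -0.343 → ψ₁ = 0.204
Converged at ψ₁ = 0.204.
Drum-1 compositions:
  A: x = 0.108, y = 0.212
  B: x = 0.353, y = 0.525
  C: x = 0.318, y = 0.200
  D: x = 0.222, y = 0.062
Drum-2 feed = drum-1 liquid: z₂ = (0.1077, 0.3527, 0.3181, 0.2216).
Drum 2:
Rachford–Rice: g(ψ₂) = Σ zᵢ(Kᵢ−1)/(1+ψ₂(Kᵢ−1)) = 0.
Check two-phase: ΣzᵢKᵢ = 1.500 > 1 and Σzᵢ/Kᵢ = 1.057 > 1, so g(0) = 0.500 > 0 and g(1) = -0.057 < 0.
Newton iteration, ψ₂⁰ = 0.38:
  ψ₂ = 0.380: g = 0.2355, g' = -0.507 → ψ₂ = 0.844
  ψ₂ = 0.844: g = 0.0238, g' = -0.474 → ψ₂ = 0.894
  ψ₂ = 0.894: g = -0.0006, g' = -0.498 → ψ₂ = 0.893
Converged at ψ₂ = 0.893.
  A: x = 0.039, y = 0.116
  B: x = 0.168, y = 0.375
  C: x = 0.333, y = 0.316
  D: x = 0.460, y = 0.193

y_C (drum 2) = 0.316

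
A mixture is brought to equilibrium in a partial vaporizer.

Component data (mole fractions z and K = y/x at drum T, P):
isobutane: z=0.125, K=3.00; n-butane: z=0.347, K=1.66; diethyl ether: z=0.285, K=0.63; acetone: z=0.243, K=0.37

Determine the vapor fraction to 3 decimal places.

Rachford–Rice: g(ψ) = Σ zᵢ(Kᵢ−1)/(1+ψ(Kᵢ−1)) = 0.
Feasibility: ΣzᵢKᵢ = 1.220, Σzᵢ/Kᵢ = 1.360 — both > 1, two phases present.
Iterate (Newton) starting at ψ = 0.5:
  ψ = 0.500: g = -0.0557, g' = -0.475 → ψ = 0.383
  ψ = 0.383: g = -0.0001, g' = -0.477 → ψ = 0.382
Converged at ψ = 0.382.

ψ = 0.382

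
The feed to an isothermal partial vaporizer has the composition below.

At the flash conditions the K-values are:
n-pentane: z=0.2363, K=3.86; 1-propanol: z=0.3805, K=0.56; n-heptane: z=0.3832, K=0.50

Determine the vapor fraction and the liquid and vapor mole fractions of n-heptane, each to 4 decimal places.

ψ = 0.2354, x_n-heptane = 0.4343, y_n-heptane = 0.2172

Iterate (Newton) starting at ψ = 0.5:
  ψ = 0.5000: g = -0.19199, g' = -0.6187 → ψ = 0.1897
  ψ = 0.1897: g = 0.04378, g' = -1.0170 → ψ = 0.2327
  ψ = 0.2327: g = 0.00238, g' = -0.9108 → ψ = 0.2354
Converged at ψ = 0.2354.
Compositions from xᵢ = zᵢ/(1+ψ(Kᵢ−1)), yᵢ = Kᵢxᵢ:
  n-pentane: x = 0.1412, y = 0.5451
  1-propanol: x = 0.4245, y = 0.2377
  n-heptane: x = 0.4343, y = 0.2172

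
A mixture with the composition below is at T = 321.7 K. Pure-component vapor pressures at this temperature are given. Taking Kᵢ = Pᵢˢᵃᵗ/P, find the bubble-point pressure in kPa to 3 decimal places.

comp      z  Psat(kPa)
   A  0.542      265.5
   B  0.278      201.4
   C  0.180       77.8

Pbub = 213.894 kPa

At the bubble point ψ → 0, so ΣzᵢKᵢ = 1 with Kᵢ = Pᵢˢᵃᵗ/P ⇒ P = ΣzᵢPᵢˢᵃᵗ.
P = 0.542·265.5 + 0.278·201.4 + 0.180·77.8 = 213.894 kPa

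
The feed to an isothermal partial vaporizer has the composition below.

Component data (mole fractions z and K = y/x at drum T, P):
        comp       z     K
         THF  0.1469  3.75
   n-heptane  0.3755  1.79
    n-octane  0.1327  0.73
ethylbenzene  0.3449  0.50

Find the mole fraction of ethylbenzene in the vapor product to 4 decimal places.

y_ethylbenzene = 0.2746

Let β = V/F and solve Σ zᵢ(Kᵢ−1)/(1+β(Kᵢ−1)) = 0.
g(0) = ΣzᵢKᵢ − 1 = 0.4923 and g(1) = 1 − Σzᵢ/Kᵢ = -0.1205, so a root lies in (0, 1).
Newton–Raphson from β = 0.64:
  β = 0.6400: g = 0.04648, g' = -0.4498 → β = 0.7433
  β = 0.7433: g = 0.00032, g' = -0.4464 → β = 0.7440
Converged at β = 0.7440.
Compositions from xᵢ = zᵢ/(1+β(Kᵢ−1)), yᵢ = Kᵢxᵢ:
  THF: x = 0.0482, y = 0.1808
  n-heptane: x = 0.2365, y = 0.4233
  n-octane: x = 0.1661, y = 0.1212
  ethylbenzene: x = 0.5492, y = 0.2746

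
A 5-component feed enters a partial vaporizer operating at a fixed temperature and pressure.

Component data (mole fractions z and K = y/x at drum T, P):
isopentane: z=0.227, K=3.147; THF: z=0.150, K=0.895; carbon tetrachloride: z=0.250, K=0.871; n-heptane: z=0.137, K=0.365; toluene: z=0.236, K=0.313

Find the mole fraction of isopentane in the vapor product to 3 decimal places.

Material balance + equilibrium reduce to Σ zᵢ(Kᵢ−1)/(1+ψ(Kᵢ−1)) = 0.
Check two-phase: ΣzᵢKᵢ = 1.190 > 1 and Σzᵢ/Kᵢ = 1.656 > 1, so g(0) = 0.190 > 0 and g(1) = -0.656 < 0.
Iterate (Newton) starting at ψ = 0.41:
  ψ = 0.410: g = -0.1346, g' = -0.619 → ψ = 0.193
  ψ = 0.193: g = 0.0097, g' = -0.749 → ψ = 0.206
Converged at ψ = 0.206.
Compositions from xᵢ = zᵢ/(1+ψ(Kᵢ−1)), yᵢ = Kᵢxᵢ:
  isopentane: x = 0.157, y = 0.496
  THF: x = 0.153, y = 0.137
  carbon tetrachloride: x = 0.257, y = 0.224
  n-heptane: x = 0.158, y = 0.058
  toluene: x = 0.275, y = 0.086

y_isopentane = 0.496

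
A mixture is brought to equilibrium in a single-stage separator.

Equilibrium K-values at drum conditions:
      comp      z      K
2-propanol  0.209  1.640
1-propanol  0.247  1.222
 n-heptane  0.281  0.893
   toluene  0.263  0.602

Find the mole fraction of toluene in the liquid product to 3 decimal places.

Rachford–Rice: g(V/F) = Σ zᵢ(Kᵢ−1)/(1+V/F(Kᵢ−1)) = 0.
Feasibility: ΣzᵢKᵢ = 1.054, Σzᵢ/Kᵢ = 1.081 — both > 1, two phases present.
Newton iteration, V/F⁰ = 0.7:
  V/F = 0.700: g = -0.0378, g' = -0.134 → V/F = 0.418
  V/F = 0.418: g = -0.0013, g' = -0.127 → V/F = 0.408
Converged at V/F = 0.408.
Compositions from xᵢ = zᵢ/(1+V/F(Kᵢ−1)), yᵢ = Kᵢxᵢ:
  2-propanol: x = 0.166, y = 0.272
  1-propanol: x = 0.227, y = 0.277
  n-heptane: x = 0.294, y = 0.262
  toluene: x = 0.314, y = 0.189

x_toluene = 0.314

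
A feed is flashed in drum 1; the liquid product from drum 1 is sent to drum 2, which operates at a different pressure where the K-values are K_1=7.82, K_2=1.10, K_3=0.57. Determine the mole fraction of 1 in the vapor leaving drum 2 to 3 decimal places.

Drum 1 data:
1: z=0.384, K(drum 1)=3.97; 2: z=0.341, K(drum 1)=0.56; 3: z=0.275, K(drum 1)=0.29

Drum 1:
Let ψ₁ = V/F and solve Σ zᵢ(Kᵢ−1)/(1+ψ₁(Kᵢ−1)) = 0.
Feasibility: ΣzᵢKᵢ = 1.795, Σzᵢ/Kᵢ = 1.654 — both > 1, two phases present.
Newton–Raphson from ψ₁ = 0.67:
  ψ₁ = 0.670: g = -0.2037, g' = -1.016 → ψ₁ = 0.469
  ψ₁ = 0.469: g = -0.0057, g' = -1.008 → ψ₁ = 0.464
Converged at ψ₁ = 0.464.
Drum-1 compositions:
  1: x = 0.161, y = 0.641
  2: x = 0.428, y = 0.240
  3: x = 0.410, y = 0.119
Drum-2 feed = drum-1 liquid: z₂ = (0.1615, 0.4284, 0.4101).
Drum 2:
Iterate (Newton) starting at ψ₂ = 0.5:
  ψ₂ = 0.500: g = 0.0659, g' = -0.513 → ψ₂ = 0.629
  ψ₂ = 0.629: g = 0.0070, g' = -0.415 → ψ₂ = 0.645
  ψ₂ = 0.645: g = 0.0001, g' = -0.406 → ψ₂ = 0.646
Converged at ψ₂ = 0.646.
  1: x = 0.030, y = 0.234
  2: x = 0.402, y = 0.443
  3: x = 0.568, y = 0.324

y_1 (drum 2) = 0.234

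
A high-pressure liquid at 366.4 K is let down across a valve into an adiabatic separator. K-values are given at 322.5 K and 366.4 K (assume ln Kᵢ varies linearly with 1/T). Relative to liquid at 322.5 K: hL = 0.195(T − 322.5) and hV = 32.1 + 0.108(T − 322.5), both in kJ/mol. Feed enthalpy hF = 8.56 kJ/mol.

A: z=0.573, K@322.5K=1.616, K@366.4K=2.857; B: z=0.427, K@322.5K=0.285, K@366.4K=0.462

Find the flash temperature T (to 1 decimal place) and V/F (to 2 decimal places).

Adiabatic flash: solve Rachford–Rice at each trial T, then check hF = ψ·hV(T) + (1−ψ)·hL(T).
  T = 322.5 K: K = (1.616, 0.285), RR gives ψ = 0.108, H_out = 3.474 kJ/mol
  T = 366.4 K: K = (2.857, 0.462), RR gives ψ = 0.835, H_out = 32.178 kJ/mol
  T = 344.4 K: K = (2.187, 0.368), RR gives ψ = 0.547, H_out = 20.794 kJ/mol
  T = 333.4 K: K = (1.888, 0.325), RR gives ψ = 0.368, H_out = 13.594 kJ/mol
  T = 327.9 K: K = (1.748, 0.305), RR gives ψ = 0.253, H_out = 9.050 kJ/mol
  T = 325.2 K: K = (1.681, 0.295), RR gives ψ = 0.185, H_out = 6.437 kJ/mol
  T = 326.5 K: K = (1.713, 0.299), RR gives ψ = 0.219, H_out = 7.733 kJ/mol
Linear interpolation between T = 326.5 (H_out = 7.733) and T = 327.9 (H_out = 9.050) on hF = 8.56 gives T ≈ 327.4 K, at which ψ = 0.24.

T = 327.4 K, V/F = 0.24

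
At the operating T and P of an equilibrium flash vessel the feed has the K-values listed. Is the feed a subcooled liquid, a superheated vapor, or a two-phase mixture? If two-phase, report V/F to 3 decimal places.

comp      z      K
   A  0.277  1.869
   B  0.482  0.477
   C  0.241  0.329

subcooled liquid

ΣzᵢKᵢ = 0.827; Σzᵢ/Kᵢ = 1.891.
Since ΣzᵢKᵢ < 1 the mixture is below its bubble point — single liquid phase.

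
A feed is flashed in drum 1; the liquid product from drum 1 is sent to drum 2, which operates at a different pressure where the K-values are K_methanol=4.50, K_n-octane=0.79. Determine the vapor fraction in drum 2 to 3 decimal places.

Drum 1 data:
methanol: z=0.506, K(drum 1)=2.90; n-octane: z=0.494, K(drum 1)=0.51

Drum 1:
Newton iteration, ψ₁⁰ = 0.41:
  ψ₁ = 0.410: g = 0.2375, g' = -0.763 → ψ₁ = 0.721
  ψ₁ = 0.721: g = 0.0312, g' = -0.609 → ψ₁ = 0.773
Converged at ψ₁ = 0.773.
Drum-1 compositions:
  methanol: x = 0.205, y = 0.595
  n-octane: x = 0.795, y = 0.405
Drum-2 feed = drum-1 liquid: z₂ = (0.2050, 0.7950).
Drum 2:
Material balance + equilibrium reduce to Σ zᵢ(Kᵢ−1)/(1+ψ₂(Kᵢ−1)) = 0.
Feasibility: ΣzᵢKᵢ = 1.551, Σzᵢ/Kᵢ = 1.052 — both > 1, two phases present.
Binary case is linear: z₁(K₁−1)(1+ψ₂(K₂−1)) + z₂(K₂−1)(1+ψ₂(K₁−1)) = 0
⇒ ψ₂ = [z₁(K₁−1)+z₂(K₂−1)] / [−(K₁−1)(K₂−1)] = 0.5506/0.7350 = 0.749
  methanol: x = 0.057, y = 0.255
  n-octane: x = 0.943, y = 0.745

V/F (drum 2) = 0.749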